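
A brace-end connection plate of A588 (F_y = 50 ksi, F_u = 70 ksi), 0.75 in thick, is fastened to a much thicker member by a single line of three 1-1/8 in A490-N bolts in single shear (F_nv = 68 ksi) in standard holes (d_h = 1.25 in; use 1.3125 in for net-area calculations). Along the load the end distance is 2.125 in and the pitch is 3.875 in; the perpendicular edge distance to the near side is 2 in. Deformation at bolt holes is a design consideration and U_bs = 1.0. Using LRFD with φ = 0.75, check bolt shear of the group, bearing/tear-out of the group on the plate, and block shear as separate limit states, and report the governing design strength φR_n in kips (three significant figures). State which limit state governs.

Bolt shear: A_b = π·1.125²/4 = 0.994 in²; R_n = 68 × 0.994 × 3 × 1 = 202.8 kips → 0.75 × 202.8 = 152 kips.
Bearing: edge l_c = 1.5, r_n = 94.5 kips; interior l_c = 2.625, r_n = 141.8 kips; R_n = 94.5 + 2·141.8 = 378 kips → 284 kips.
Block shear: A_gv = 7.406, A_nv = 4.945, A_nt = 1.008 in²; R_n = min(0.6F_uA_nv, 0.6F_yA_gv) + U_bs·F_u·A_nt = 278.2 kips → 209 kips.
Bolt shear governs: 152 kips.

152 kips (bolt shear governs)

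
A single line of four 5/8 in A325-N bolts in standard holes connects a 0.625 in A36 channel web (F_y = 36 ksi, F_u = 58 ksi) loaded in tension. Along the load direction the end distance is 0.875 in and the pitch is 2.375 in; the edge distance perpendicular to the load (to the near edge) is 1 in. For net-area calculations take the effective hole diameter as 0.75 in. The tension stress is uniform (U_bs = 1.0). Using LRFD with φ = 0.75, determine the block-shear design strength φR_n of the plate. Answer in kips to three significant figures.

Shear plane L_v = 0.875 + 3·2.375 = 8 in; A_gv = 8 × 0.625 = 5 in².
A_nv = (8 − 3.5·0.75) × 0.625 = 3.359 in².
A_nt = (1 − 0.5·0.75) × 0.625 = 0.3906 in².
0.6 F_u A_nv = 116.9 kips; 0.6 F_y A_gv = 108 kips → shear yielding governs the shear term.
R_n = 108 + 1.0 × 58 × 0.3906 = 130.7 kips.
Design strength φR_n = 0.75 × 130.7 = 98 kips.

98 kips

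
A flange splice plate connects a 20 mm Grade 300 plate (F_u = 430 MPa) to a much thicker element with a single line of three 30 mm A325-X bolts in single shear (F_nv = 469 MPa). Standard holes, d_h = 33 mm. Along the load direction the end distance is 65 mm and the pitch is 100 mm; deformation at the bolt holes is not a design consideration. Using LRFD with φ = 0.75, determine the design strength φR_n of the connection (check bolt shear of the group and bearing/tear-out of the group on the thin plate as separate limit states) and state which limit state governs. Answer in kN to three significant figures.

Bolt shear: A_b = π·30²/4 = 706.9 mm²; R_n = 469 × 706.9 × 3 × 1 / 1000 = 994.5 kN → 0.75 × 994.5 = 746 kN.
Bearing (1.5 l_c t F_u ≤ 3.0 d t F_u): upper limit = 3.0·30·20·430 / 1000 = 774 kN.
  Edge l_c = 65 − 33/2 = 48.5 → r_n = 625.6 kN; interior l_c = 100 − 33 = 67 → r_n = 774 kN.
  R_n,bearing = 1·625.6 + 2·774 = 2174 kN → 0.75 × 2174 = 1630 kN.
Bolt shear governs: 746 kN.

746 kN (bolt shear governs)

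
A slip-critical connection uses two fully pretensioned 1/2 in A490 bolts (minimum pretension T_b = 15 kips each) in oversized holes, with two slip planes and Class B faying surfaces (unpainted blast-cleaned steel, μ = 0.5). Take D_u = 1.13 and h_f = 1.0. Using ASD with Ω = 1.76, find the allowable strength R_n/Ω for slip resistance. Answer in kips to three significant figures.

19.3 kips

R_n = μ · D_u · h_f · T_b · n_s · n_b = 0.5 × 1.13 × 1.0 × 15 × 2 × 2 = 33.9 kips.
Allowable strength R_n/Ω = 33.9 / 1.76 = 19.3 kips.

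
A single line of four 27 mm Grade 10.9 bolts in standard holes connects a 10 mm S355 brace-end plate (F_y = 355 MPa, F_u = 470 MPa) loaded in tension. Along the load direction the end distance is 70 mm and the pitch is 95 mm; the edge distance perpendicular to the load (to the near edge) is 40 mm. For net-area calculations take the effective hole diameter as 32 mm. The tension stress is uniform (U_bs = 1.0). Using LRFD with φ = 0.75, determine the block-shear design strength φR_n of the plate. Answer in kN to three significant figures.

Shear plane L_v = 70 + 3·95 = 355 mm; A_gv = 355 × 10 = 3550 mm².
A_nv = (355 − 3.5·32) × 10 = 2430 mm².
A_nt = (40 − 0.5·32) × 10 = 240 mm².
0.6 F_u A_nv = 685.3 kN; 0.6 F_y A_gv = 756.1 kN → shear rupture governs the shear term.
R_n = 685.3 + 1.0 × 470 × 240 / 1000 = 798.1 kN.
Design strength φR_n = 0.75 × 798.1 = 599 kN.

599 kN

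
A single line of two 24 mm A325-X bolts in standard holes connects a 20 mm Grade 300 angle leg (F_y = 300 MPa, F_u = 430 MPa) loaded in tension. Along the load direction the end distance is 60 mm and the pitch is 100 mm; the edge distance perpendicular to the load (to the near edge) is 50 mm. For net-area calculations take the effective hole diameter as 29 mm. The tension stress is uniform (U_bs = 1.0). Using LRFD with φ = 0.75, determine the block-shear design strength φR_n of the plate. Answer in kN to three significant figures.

661 kN

Shear plane L_v = 60 + 1·100 = 160 mm; A_gv = 160 × 20 = 3200 mm².
A_nv = (160 − 1.5·29) × 20 = 2330 mm².
A_nt = (50 − 0.5·29) × 20 = 710 mm².
0.6 F_u A_nv = 601.1 kN; 0.6 F_y A_gv = 576 kN → shear yielding governs the shear term.
R_n = 576 + 1.0 × 430 × 710 / 1000 = 881.3 kN.
Design strength φR_n = 0.75 × 881.3 = 661 kN.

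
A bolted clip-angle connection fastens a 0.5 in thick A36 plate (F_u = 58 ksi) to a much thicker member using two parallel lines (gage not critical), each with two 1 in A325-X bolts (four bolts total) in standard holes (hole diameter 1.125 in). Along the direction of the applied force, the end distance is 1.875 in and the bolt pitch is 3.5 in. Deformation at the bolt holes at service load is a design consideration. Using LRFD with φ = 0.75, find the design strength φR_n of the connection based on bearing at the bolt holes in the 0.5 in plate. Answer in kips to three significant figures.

173 kips

Per bolt r_n = 1.2 l_c t F_u ≤ 2.4 d t F_u; upper limit = 2.4 × 1 × 0.5 × 58 = 69.6 kips.
Edge bolt: l_c = 1.875 − 1.125/2 = 1.312 in → 1.2 × 1.312 × 0.5 × 58 = 45.67 → r_n = 45.67 kips.
Interior bolts: l_c = 3.5 − 1.125 = 2.375 in → 1.2 × 2.375 × 0.5 × 58 = 82.65 → r_n = 69.6 kips.
R_n = 2 × 45.67 + 2 × 69.6 = 230.5 kips.
Design strength φR_n = 0.75 × 230.5 = 173 kips.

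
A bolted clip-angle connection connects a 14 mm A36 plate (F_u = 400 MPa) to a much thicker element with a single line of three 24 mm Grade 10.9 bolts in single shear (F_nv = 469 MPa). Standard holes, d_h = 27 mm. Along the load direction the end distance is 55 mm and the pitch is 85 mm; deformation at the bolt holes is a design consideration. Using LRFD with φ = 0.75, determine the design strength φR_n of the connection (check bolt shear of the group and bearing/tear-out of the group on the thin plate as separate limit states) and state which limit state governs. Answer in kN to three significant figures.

Bolt shear: A_b = π·24²/4 = 452.4 mm²; R_n = 469 × 452.4 × 3 × 1 / 1000 = 636.5 kN → 0.75 × 636.5 = 477 kN.
Bearing (1.2 l_c t F_u ≤ 2.4 d t F_u): upper limit = 2.4·24·14·400 / 1000 = 322.6 kN.
  Edge l_c = 55 − 27/2 = 41.5 → r_n = 278.9 kN; interior l_c = 85 − 27 = 58 → r_n = 322.6 kN.
  R_n,bearing = 1·278.9 + 2·322.6 = 924 kN → 0.75 × 924 = 693 kN.
Bolt shear governs: 477 kN.

477 kN (bolt shear governs)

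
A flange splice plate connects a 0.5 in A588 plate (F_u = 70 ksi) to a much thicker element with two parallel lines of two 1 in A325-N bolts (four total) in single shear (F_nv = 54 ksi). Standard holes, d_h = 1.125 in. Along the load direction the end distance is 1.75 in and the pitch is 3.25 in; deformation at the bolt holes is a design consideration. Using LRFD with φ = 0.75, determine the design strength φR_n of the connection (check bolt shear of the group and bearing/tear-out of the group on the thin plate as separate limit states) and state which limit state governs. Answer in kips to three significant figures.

Bolt shear: A_b = π·1²/4 = 0.7854 in²; R_n = 54 × 0.7854 × 4 × 1 = 169.6 kips → 0.75 × 169.6 = 127 kips.
Bearing (1.2 l_c t F_u ≤ 2.4 d t F_u): upper limit = 2.4·1·0.5·70 = 84 kips.
  Edge l_c = 1.75 − 1.125/2 = 1.188 → r_n = 49.88 kips; interior l_c = 3.25 − 1.125 = 2.125 → r_n = 84 kips.
  R_n,bearing = 2·49.88 + 2·84 = 267.8 kips → 0.75 × 267.8 = 201 kips.
Bolt shear governs: 127 kips.

127 kips (bolt shear governs)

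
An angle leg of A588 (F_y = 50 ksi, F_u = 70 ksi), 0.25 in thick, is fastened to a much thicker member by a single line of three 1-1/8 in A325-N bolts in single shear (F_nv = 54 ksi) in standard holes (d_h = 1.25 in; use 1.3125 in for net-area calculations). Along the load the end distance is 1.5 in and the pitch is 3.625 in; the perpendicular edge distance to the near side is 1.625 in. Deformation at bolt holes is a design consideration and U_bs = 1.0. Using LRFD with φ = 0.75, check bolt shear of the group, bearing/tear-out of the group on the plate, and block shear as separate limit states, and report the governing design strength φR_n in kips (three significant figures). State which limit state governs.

Bolt shear: A_b = π·1.125²/4 = 0.994 in²; R_n = 54 × 0.994 × 3 × 1 = 161 kips → 0.75 × 161 = 121 kips.
Bearing: edge l_c = 0.875, r_n = 18.38 kips; interior l_c = 2.375, r_n = 47.25 kips; R_n = 18.38 + 2·47.25 = 112.9 kips → 84.7 kips.
Block shear: A_gv = 2.188, A_nv = 1.367, A_nt = 0.2422 in²; R_n = min(0.6F_uA_nv, 0.6F_yA_gv) + U_bs·F_u·A_nt = 74.38 kips → 55.8 kips.
Block shear governs: 55.8 kips.

55.8 kips (block shear governs)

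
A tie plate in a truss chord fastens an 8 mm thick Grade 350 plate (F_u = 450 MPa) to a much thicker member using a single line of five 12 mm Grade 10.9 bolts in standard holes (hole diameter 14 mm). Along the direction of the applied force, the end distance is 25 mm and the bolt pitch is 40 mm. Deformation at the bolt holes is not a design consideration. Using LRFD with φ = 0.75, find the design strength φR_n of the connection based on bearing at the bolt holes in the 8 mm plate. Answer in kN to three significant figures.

462 kN

Per bolt r_n = 1.5 l_c t F_u ≤ 3.0 d t F_u; upper limit = 3.0 × 12 × 8 × 450 / 1000 = 129.6 kN.
Edge bolt: l_c = 25 − 14/2 = 18 mm → 1.5 × 18 × 8 × 450 / 1000 = 97.2 → r_n = 97.2 kN.
Interior bolts: l_c = 40 − 14 = 26 mm → 1.5 × 26 × 8 × 450 / 1000 = 140.4 → r_n = 129.6 kN.
R_n = 1 × 97.2 + 4 × 129.6 = 615.6 kN.
Design strength φR_n = 0.75 × 615.6 = 462 kN.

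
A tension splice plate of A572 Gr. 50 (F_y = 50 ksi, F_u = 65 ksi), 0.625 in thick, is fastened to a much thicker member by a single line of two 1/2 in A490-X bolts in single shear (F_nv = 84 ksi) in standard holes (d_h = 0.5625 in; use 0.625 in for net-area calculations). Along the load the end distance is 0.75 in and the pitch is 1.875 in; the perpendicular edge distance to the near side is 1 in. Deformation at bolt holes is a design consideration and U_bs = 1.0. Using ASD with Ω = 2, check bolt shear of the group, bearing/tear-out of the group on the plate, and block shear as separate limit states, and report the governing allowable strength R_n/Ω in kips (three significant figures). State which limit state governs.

Bolt shear: A_b = π·0.5²/4 = 0.1963 in²; R_n = 84 × 0.1963 × 2 × 1 = 32.99 kips → 32.99 / 2 = 16.5 kips.
Bearing: edge l_c = 0.4688, r_n = 22.85 kips; interior l_c = 1.312, r_n = 48.75 kips; R_n = 22.85 + 1·48.75 = 71.6 kips → 35.8 kips.
Block shear: A_gv = 1.641, A_nv = 1.055, A_nt = 0.4297 in²; R_n = min(0.6F_uA_nv, 0.6F_yA_gv) + U_bs·F_u·A_nt = 69.06 kips → 34.5 kips.
Bolt shear governs: 16.5 kips.

16.5 kips (bolt shear governs)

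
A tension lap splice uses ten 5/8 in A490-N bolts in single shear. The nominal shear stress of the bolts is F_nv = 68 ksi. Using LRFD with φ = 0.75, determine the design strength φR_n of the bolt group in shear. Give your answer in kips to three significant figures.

156 kips

A_b = π × 0.625² / 4 = 0.3068 in².
R_n = F_nv · A_b · n · n_s = 68 × 0.3068 × 10 × 1 = 208.6 kips.
Design strength φR_n = 0.75 × 208.6 = 156 kips.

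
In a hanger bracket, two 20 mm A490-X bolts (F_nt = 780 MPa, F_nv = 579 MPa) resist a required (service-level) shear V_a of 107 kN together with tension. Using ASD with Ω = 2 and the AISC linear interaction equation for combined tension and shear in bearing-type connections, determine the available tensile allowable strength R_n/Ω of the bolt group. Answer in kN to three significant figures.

A_b = π·20²/4 = 314.2 mm²; f_rv = 107 × 1000 / (2 × 314.2) = 170.3 MPa.
F'_nt = 1.3 F_nt − (Ω F_nt / F_nv) f_rv = 1.3·780 − (2·780/579)·170.3 = 555.2 MPa, capped at F_nt → F'_nt = 555.2 MPa.
R_n = F'_nt · A_b · n = 555.2 × 314.2 × 2 / 1000 = 348.8 kN.
Allowable strength R_n/Ω = 348.8 / 2 = 174 kN.

174 kN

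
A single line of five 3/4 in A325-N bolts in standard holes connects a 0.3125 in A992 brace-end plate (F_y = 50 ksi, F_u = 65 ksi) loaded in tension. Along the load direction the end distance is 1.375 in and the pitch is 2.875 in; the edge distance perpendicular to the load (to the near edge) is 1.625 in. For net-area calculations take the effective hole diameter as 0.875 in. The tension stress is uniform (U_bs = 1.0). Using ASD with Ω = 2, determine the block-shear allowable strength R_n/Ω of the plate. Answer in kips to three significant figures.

66.5 kips

Shear plane L_v = 1.375 + 4·2.875 = 12.88 in; A_gv = 12.88 × 0.3125 = 4.023 in².
A_nv = (12.88 − 4.5·0.875) × 0.3125 = 2.793 in².
A_nt = (1.625 − 0.5·0.875) × 0.3125 = 0.3711 in².
0.6 F_u A_nv = 108.9 kips; 0.6 F_y A_gv = 120.7 kips → shear rupture governs the shear term.
R_n = 108.9 + 1.0 × 65 × 0.3711 = 133 kips.
Allowable strength R_n/Ω = 133 / 2 = 66.5 kips.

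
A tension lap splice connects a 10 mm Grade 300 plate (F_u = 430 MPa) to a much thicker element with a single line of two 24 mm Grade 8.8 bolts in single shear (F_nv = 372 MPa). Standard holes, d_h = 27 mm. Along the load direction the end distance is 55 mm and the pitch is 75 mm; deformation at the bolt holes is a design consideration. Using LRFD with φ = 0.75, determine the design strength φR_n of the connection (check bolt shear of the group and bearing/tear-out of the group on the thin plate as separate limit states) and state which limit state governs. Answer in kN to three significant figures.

Bolt shear: A_b = π·24²/4 = 452.4 mm²; R_n = 372 × 452.4 × 2 × 1 / 1000 = 336.6 kN → 0.75 × 336.6 = 252 kN.
Bearing (1.2 l_c t F_u ≤ 2.4 d t F_u): upper limit = 2.4·24·10·430 / 1000 = 247.7 kN.
  Edge l_c = 55 − 27/2 = 41.5 → r_n = 214.1 kN; interior l_c = 75 − 27 = 48 → r_n = 247.7 kN.
  R_n,bearing = 1·214.1 + 1·247.7 = 461.8 kN → 0.75 × 461.8 = 346 kN.
Bolt shear governs: 252 kN.

252 kN (bolt shear governs)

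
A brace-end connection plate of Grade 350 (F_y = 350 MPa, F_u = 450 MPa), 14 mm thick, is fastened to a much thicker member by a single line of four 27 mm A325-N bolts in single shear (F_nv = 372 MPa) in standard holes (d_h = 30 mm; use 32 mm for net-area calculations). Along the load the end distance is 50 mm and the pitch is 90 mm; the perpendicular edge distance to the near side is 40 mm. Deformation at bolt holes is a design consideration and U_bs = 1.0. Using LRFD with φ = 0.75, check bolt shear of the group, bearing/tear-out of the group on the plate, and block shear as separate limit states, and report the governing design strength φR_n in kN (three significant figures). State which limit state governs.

Bolt shear: A_b = π·27²/4 = 572.6 mm²; R_n = 372 × 572.6 × 4 × 1 / 1000 = 852 kN → 0.75 × 852 = 639 kN.
Bearing: edge l_c = 35, r_n = 264.6 kN; interior l_c = 60, r_n = 408.2 kN; R_n = 264.6 + 3·408.2 = 1489 kN → 1120 kN.
Block shear: A_gv = 4480, A_nv = 2912, A_nt = 336 mm²; R_n = min(0.6F_uA_nv, 0.6F_yA_gv) + U_bs·F_u·A_nt = 937.4 kN → 703 kN.
Bolt shear governs: 639 kN.

639 kN (bolt shear governs)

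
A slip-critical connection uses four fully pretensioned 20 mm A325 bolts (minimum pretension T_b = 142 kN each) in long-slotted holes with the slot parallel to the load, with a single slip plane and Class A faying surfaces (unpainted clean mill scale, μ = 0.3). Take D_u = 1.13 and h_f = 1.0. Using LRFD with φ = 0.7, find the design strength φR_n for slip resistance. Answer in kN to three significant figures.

R_n = μ · D_u · h_f · T_b · n_s · n_b = 0.3 × 1.13 × 1.0 × 142 × 1 × 4 = 192.6 kN.
Design strength φR_n = 0.7 × 192.6 = 135 kN.

135 kN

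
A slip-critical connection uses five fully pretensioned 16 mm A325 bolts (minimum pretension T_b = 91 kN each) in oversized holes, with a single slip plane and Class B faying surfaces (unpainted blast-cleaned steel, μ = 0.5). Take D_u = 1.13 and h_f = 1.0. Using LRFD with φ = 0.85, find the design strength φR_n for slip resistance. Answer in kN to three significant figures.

219 kN

R_n = μ · D_u · h_f · T_b · n_s · n_b = 0.5 × 1.13 × 1.0 × 91 × 1 × 5 = 257.1 kN.
Design strength φR_n = 0.85 × 257.1 = 219 kN.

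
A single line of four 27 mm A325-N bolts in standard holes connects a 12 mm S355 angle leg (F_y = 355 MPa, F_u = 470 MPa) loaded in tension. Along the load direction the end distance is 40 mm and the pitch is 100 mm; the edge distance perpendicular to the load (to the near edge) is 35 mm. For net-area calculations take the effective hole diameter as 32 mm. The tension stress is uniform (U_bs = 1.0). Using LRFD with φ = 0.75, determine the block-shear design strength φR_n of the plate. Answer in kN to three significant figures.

659 kN

Shear plane L_v = 40 + 3·100 = 340 mm; A_gv = 340 × 12 = 4080 mm².
A_nv = (340 − 3.5·32) × 12 = 2736 mm².
A_nt = (35 − 0.5·32) × 12 = 228 mm².
0.6 F_u A_nv = 771.6 kN; 0.6 F_y A_gv = 869 kN → shear rupture governs the shear term.
R_n = 771.6 + 1.0 × 470 × 228 / 1000 = 878.7 kN.
Design strength φR_n = 0.75 × 878.7 = 659 kN.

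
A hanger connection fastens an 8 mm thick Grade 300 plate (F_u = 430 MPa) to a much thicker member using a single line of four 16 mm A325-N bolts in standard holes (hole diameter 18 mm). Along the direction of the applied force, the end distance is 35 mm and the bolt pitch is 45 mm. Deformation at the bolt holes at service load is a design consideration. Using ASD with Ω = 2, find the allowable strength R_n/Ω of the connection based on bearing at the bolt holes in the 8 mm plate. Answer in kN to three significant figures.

221 kN

Per bolt r_n = 1.2 l_c t F_u ≤ 2.4 d t F_u; upper limit = 2.4 × 16 × 8 × 430 / 1000 = 132.1 kN.
Edge bolt: l_c = 35 − 18/2 = 26 mm → 1.2 × 26 × 8 × 430 / 1000 = 107.3 → r_n = 107.3 kN.
Interior bolts: l_c = 45 − 18 = 27 mm → 1.2 × 27 × 8 × 430 / 1000 = 111.5 → r_n = 111.5 kN.
R_n = 1 × 107.3 + 3 × 111.5 = 441.7 kN.
Allowable strength R_n/Ω = 441.7 / 2 = 221 kN.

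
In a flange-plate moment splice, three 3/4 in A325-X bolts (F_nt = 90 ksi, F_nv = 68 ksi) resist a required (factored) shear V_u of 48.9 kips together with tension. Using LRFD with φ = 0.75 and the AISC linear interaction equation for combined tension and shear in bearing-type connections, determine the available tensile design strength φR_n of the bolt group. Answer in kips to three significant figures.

51.6 kips

A_b = π·0.75²/4 = 0.4418 in²; f_rv = 48.9 / (3 × 0.4418) = 36.9 ksi.
F'_nt = 1.3 F_nt − (F_nt / φF_nv) f_rv = 1.3·90 − (90/(0.75·68))·36.9 = 51.89 ksi, capped at F_nt → F'_nt = 51.89 ksi.
R_n = F'_nt · A_b · n = 51.89 × 0.4418 × 3 = 68.77 kips.
Design strength φR_n = 0.75 × 68.77 = 51.6 kips.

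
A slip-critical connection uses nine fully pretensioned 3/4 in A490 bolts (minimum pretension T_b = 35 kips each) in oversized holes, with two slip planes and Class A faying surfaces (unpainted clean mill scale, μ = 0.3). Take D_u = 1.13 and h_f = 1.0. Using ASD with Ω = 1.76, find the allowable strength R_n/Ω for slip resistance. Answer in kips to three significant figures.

R_n = μ · D_u · h_f · T_b · n_s · n_b = 0.3 × 1.13 × 1.0 × 35 × 2 × 9 = 213.6 kips.
Allowable strength R_n/Ω = 213.6 / 1.76 = 121 kips.

121 kips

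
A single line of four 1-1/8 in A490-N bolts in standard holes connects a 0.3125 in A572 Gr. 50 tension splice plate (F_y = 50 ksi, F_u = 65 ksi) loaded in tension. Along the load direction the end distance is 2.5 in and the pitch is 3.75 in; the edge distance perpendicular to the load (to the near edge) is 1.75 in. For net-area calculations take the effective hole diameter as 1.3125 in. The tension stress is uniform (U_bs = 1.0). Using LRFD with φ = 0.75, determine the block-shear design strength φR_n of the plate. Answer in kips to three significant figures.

100 kips

Shear plane L_v = 2.5 + 3·3.75 = 13.75 in; A_gv = 13.75 × 0.3125 = 4.297 in².
A_nv = (13.75 − 3.5·1.3125) × 0.3125 = 2.861 in².
A_nt = (1.75 − 0.5·1.3125) × 0.3125 = 0.3418 in².
0.6 F_u A_nv = 111.6 kips; 0.6 F_y A_gv = 128.9 kips → shear rupture governs the shear term.
R_n = 111.6 + 1.0 × 65 × 0.3418 = 133.8 kips.
Design strength φR_n = 0.75 × 133.8 = 100 kips.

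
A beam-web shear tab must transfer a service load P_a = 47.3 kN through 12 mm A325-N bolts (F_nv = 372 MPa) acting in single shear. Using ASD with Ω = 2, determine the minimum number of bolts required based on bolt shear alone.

3 bolts

A_b = π·12²/4 = 113.1 mm².
Per-bolt allowable strength R_n/Ω = 372 × 113.1 × 1 / 1000 / 2 = 21.04 kN.
n ≥ 47.3 / 21.04 = 2.249 → use 3 bolts.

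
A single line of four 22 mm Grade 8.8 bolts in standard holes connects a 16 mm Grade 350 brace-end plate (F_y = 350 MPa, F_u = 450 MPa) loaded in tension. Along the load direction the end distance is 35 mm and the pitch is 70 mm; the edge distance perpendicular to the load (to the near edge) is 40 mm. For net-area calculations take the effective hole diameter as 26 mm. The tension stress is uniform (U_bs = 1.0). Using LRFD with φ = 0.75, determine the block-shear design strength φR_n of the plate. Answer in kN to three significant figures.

Shear plane L_v = 35 + 3·70 = 245 mm; A_gv = 245 × 16 = 3920 mm².
A_nv = (245 − 3.5·26) × 16 = 2464 mm².
A_nt = (40 − 0.5·26) × 16 = 432 mm².
0.6 F_u A_nv = 665.3 kN; 0.6 F_y A_gv = 823.2 kN → shear rupture governs the shear term.
R_n = 665.3 + 1.0 × 450 × 432 / 1000 = 859.7 kN.
Design strength φR_n = 0.75 × 859.7 = 645 kN.

645 kN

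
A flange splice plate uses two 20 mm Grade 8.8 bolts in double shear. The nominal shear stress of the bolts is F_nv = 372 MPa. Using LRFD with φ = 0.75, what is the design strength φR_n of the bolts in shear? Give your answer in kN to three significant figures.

A_b = π × 20² / 4 = 314.2 mm².
R_n = F_nv · A_b · n · n_s = 372 × 314.2 × 2 × 2 / 1000 = 467.5 kN.
Design strength φR_n = 0.75 × 467.5 = 351 kN.

351 kN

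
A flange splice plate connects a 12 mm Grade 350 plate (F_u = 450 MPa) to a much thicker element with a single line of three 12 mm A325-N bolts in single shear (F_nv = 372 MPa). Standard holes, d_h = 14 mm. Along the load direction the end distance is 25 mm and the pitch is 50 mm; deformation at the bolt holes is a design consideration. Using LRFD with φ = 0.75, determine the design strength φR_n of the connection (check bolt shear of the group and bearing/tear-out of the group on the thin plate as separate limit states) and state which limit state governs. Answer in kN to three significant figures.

Bolt shear: A_b = π·12²/4 = 113.1 mm²; R_n = 372 × 113.1 × 3 × 1 / 1000 = 126.2 kN → 0.75 × 126.2 = 94.7 kN.
Bearing (1.2 l_c t F_u ≤ 2.4 d t F_u): upper limit = 2.4·12·12·450 / 1000 = 155.5 kN.
  Edge l_c = 25 − 14/2 = 18 → r_n = 116.6 kN; interior l_c = 50 − 14 = 36 → r_n = 155.5 kN.
  R_n,bearing = 1·116.6 + 2·155.5 = 427.7 kN → 0.75 × 427.7 = 321 kN.
Bolt shear governs: 94.7 kN.

94.7 kN (bolt shear governs)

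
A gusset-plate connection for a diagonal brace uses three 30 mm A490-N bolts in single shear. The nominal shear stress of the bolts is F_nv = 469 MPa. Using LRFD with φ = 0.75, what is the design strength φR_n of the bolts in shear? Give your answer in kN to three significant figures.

A_b = π × 30² / 4 = 706.9 mm².
R_n = F_nv · A_b · n · n_s = 469 × 706.9 × 3 × 1 / 1000 = 994.5 kN.
Design strength φR_n = 0.75 × 994.5 = 746 kN.

746 kN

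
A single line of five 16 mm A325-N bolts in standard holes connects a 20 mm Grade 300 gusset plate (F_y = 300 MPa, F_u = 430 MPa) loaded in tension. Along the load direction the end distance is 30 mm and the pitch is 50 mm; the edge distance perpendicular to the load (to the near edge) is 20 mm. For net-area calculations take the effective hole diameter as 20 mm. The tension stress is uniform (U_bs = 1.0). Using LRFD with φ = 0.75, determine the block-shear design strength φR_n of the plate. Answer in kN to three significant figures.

Shear plane L_v = 30 + 4·50 = 230 mm; A_gv = 230 × 20 = 4600 mm².
A_nv = (230 − 4.5·20) × 20 = 2800 mm².
A_nt = (20 − 0.5·20) × 20 = 200 mm².
0.6 F_u A_nv = 722.4 kN; 0.6 F_y A_gv = 828 kN → shear rupture governs the shear term.
R_n = 722.4 + 1.0 × 430 × 200 / 1000 = 808.4 kN.
Design strength φR_n = 0.75 × 808.4 = 606 kN.

606 kN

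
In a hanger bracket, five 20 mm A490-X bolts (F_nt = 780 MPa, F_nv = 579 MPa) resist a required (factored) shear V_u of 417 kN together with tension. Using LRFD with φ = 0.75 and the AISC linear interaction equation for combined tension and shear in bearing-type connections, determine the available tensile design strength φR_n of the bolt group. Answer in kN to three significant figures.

633 kN

A_b = π·20²/4 = 314.2 mm²; f_rv = 417 × 1000 / (5 × 314.2) = 265.5 MPa.
F'_nt = 1.3 F_nt − (F_nt / φF_nv) f_rv = 1.3·780 − (780/(0.75·579))·265.5 = 537.2 MPa, capped at F_nt → F'_nt = 537.2 MPa.
R_n = F'_nt · A_b · n = 537.2 × 314.2 × 5 / 1000 = 843.8 kN.
Design strength φR_n = 0.75 × 843.8 = 633 kN.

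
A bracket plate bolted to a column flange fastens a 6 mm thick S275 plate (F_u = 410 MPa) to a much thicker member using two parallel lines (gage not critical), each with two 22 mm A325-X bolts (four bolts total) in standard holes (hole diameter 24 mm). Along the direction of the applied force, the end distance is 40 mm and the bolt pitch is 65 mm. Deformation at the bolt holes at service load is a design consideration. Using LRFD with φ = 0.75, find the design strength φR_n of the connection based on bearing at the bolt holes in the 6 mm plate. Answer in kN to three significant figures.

306 kN

Per bolt r_n = 1.2 l_c t F_u ≤ 2.4 d t F_u; upper limit = 2.4 × 22 × 6 × 410 / 1000 = 129.9 kN.
Edge bolt: l_c = 40 − 24/2 = 28 mm → 1.2 × 28 × 6 × 410 / 1000 = 82.66 → r_n = 82.66 kN.
Interior bolts: l_c = 65 − 24 = 41 mm → 1.2 × 41 × 6 × 410 / 1000 = 121 → r_n = 121 kN.
R_n = 2 × 82.66 + 2 × 121 = 407.4 kN.
Design strength φR_n = 0.75 × 407.4 = 306 kN.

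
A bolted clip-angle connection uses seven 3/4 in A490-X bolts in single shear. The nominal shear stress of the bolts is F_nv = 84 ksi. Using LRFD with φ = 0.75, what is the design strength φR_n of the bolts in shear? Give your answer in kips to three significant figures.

A_b = π × 0.75² / 4 = 0.4418 in².
R_n = F_nv · A_b · n · n_s = 84 × 0.4418 × 7 × 1 = 259.8 kips.
Design strength φR_n = 0.75 × 259.8 = 195 kips.

195 kips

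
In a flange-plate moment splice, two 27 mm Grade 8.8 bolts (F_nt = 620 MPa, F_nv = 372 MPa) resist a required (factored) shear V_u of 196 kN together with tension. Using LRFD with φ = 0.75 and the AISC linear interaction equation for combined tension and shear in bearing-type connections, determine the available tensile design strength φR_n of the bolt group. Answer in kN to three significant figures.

A_b = π·27²/4 = 572.6 mm²; f_rv = 196 × 1000 / (2 × 572.6) = 171.2 MPa.
F'_nt = 1.3 F_nt − (F_nt / φF_nv) f_rv = 1.3·620 − (620/(0.75·372))·171.2 = 425.6 MPa, capped at F_nt → F'_nt = 425.6 MPa.
R_n = F'_nt · A_b · n = 425.6 × 572.6 × 2 / 1000 = 487.4 kN.
Design strength φR_n = 0.75 × 487.4 = 366 kN.

366 kN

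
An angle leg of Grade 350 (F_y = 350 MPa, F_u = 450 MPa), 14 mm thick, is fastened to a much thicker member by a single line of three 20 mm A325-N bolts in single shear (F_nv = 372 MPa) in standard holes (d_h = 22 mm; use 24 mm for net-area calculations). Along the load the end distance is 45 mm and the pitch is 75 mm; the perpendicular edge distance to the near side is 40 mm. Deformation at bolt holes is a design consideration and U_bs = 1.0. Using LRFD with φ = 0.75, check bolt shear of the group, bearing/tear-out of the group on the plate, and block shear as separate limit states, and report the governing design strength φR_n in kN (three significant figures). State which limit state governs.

263 kN (bolt shear governs)

Bolt shear: A_b = π·20²/4 = 314.2 mm²; R_n = 372 × 314.2 × 3 × 1 / 1000 = 350.6 kN → 0.75 × 350.6 = 263 kN.
Bearing: edge l_c = 34, r_n = 257 kN; interior l_c = 53, r_n = 302.4 kN; R_n = 257 + 2·302.4 = 861.8 kN → 646 kN.
Block shear: A_gv = 2730, A_nv = 1890, A_nt = 392 mm²; R_n = min(0.6F_uA_nv, 0.6F_yA_gv) + U_bs·F_u·A_nt = 686.7 kN → 515 kN.
Bolt shear governs: 263 kN.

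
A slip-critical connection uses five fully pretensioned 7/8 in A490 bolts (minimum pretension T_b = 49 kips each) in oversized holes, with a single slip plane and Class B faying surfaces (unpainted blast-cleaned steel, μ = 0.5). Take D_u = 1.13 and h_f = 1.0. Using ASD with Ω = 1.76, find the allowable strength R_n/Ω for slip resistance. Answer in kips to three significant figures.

78.7 kips

R_n = μ · D_u · h_f · T_b · n_s · n_b = 0.5 × 1.13 × 1.0 × 49 × 1 × 5 = 138.4 kips.
Allowable strength R_n/Ω = 138.4 / 1.76 = 78.7 kips.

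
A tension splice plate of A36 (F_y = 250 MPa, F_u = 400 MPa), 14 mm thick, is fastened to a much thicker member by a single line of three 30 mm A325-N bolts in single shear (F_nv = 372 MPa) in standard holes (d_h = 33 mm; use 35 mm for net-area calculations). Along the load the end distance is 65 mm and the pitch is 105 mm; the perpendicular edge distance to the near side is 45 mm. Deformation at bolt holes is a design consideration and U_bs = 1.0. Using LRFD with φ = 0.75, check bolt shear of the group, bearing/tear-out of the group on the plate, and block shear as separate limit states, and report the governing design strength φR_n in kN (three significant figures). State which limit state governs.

549 kN (block shear governs)

Bolt shear: A_b = π·30²/4 = 706.9 mm²; R_n = 372 × 706.9 × 3 × 1 / 1000 = 788.9 kN → 0.75 × 788.9 = 592 kN.
Bearing: edge l_c = 48.5, r_n = 325.9 kN; interior l_c = 72, r_n = 403.2 kN; R_n = 325.9 + 2·403.2 = 1132 kN → 849 kN.
Block shear: A_gv = 3850, A_nv = 2625, A_nt = 385 mm²; R_n = min(0.6F_uA_nv, 0.6F_yA_gv) + U_bs·F_u·A_nt = 731.5 kN → 549 kN.
Block shear governs: 549 kN.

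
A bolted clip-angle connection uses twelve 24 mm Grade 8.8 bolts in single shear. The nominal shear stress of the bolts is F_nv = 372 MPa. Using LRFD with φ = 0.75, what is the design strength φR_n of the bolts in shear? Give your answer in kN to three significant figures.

A_b = π × 24² / 4 = 452.4 mm².
R_n = F_nv · A_b · n · n_s = 372 × 452.4 × 12 × 1 / 1000 = 2019 kN.
Design strength φR_n = 0.75 × 2019 = 1510 kN.

1510 kN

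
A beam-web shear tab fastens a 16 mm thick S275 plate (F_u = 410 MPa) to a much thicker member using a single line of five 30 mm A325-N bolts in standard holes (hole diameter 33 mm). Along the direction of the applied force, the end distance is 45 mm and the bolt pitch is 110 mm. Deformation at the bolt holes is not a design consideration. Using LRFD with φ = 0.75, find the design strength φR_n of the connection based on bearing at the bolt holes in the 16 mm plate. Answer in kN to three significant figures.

Per bolt r_n = 1.5 l_c t F_u ≤ 3.0 d t F_u; upper limit = 3.0 × 30 × 16 × 410 / 1000 = 590.4 kN.
Edge bolt: l_c = 45 − 33/2 = 28.5 mm → 1.5 × 28.5 × 16 × 410 / 1000 = 280.4 → r_n = 280.4 kN.
Interior bolts: l_c = 110 − 33 = 77 mm → 1.5 × 77 × 16 × 410 / 1000 = 757.7 → r_n = 590.4 kN.
R_n = 1 × 280.4 + 4 × 590.4 = 2642 kN.
Design strength φR_n = 0.75 × 2642 = 1980 kN.

1980 kN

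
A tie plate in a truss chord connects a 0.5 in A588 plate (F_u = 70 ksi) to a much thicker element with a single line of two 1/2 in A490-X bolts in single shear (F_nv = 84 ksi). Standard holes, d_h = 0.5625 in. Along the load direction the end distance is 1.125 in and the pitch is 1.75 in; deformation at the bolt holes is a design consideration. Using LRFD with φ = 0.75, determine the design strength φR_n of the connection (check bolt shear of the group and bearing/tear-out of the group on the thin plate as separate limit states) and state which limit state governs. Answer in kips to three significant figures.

24.7 kips (bolt shear governs)

Bolt shear: A_b = π·0.5²/4 = 0.1963 in²; R_n = 84 × 0.1963 × 2 × 1 = 32.99 kips → 0.75 × 32.99 = 24.7 kips.
Bearing (1.2 l_c t F_u ≤ 2.4 d t F_u): upper limit = 2.4·0.5·0.5·70 = 42 kips.
  Edge l_c = 1.125 − 0.5625/2 = 0.8438 → r_n = 35.44 kips; interior l_c = 1.75 − 0.5625 = 1.188 → r_n = 42 kips.
  R_n,bearing = 1·35.44 + 1·42 = 77.44 kips → 0.75 × 77.44 = 58.1 kips.
Bolt shear governs: 24.7 kips.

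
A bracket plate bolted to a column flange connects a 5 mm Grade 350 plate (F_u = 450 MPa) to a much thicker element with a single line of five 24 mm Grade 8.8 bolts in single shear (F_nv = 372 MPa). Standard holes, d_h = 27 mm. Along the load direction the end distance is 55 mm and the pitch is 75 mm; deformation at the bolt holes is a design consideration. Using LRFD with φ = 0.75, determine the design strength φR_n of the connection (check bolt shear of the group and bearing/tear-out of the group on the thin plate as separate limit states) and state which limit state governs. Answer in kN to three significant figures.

Bolt shear: A_b = π·24²/4 = 452.4 mm²; R_n = 372 × 452.4 × 5 × 1 / 1000 = 841.4 kN → 0.75 × 841.4 = 631 kN.
Bearing (1.2 l_c t F_u ≤ 2.4 d t F_u): upper limit = 2.4·24·5·450 / 1000 = 129.6 kN.
  Edge l_c = 55 − 27/2 = 41.5 → r_n = 112 kN; interior l_c = 75 − 27 = 48 → r_n = 129.6 kN.
  R_n,bearing = 1·112 + 4·129.6 = 630.4 kN → 0.75 × 630.4 = 473 kN.
Bearing governs: 473 kN.

473 kN (bearing governs)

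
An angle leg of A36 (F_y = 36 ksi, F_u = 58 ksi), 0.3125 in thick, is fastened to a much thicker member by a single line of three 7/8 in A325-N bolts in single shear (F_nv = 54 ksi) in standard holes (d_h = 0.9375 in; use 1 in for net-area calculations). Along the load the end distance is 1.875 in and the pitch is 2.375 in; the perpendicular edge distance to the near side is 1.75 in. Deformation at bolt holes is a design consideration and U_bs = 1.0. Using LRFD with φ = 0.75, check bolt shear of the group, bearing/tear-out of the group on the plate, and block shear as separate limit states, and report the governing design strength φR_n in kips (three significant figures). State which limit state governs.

50.5 kips (block shear governs)

Bolt shear: A_b = π·0.875²/4 = 0.6013 in²; R_n = 54 × 0.6013 × 3 × 1 = 97.41 kips → 0.75 × 97.41 = 73.1 kips.
Bearing: edge l_c = 1.406, r_n = 30.59 kips; interior l_c = 1.438, r_n = 31.27 kips; R_n = 30.59 + 2·31.27 = 93.12 kips → 69.8 kips.
Block shear: A_gv = 2.07, A_nv = 1.289, A_nt = 0.3906 in²; R_n = min(0.6F_uA_nv, 0.6F_yA_gv) + U_bs·F_u·A_nt = 67.38 kips → 50.5 kips.
Block shear governs: 50.5 kips.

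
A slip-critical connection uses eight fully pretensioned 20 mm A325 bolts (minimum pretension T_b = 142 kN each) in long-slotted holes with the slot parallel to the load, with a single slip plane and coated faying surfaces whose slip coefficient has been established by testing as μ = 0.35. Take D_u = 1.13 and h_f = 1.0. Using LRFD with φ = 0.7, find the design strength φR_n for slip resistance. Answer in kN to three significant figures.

315 kN

R_n = μ · D_u · h_f · T_b · n_s · n_b = 0.35 × 1.13 × 1.0 × 142 × 1 × 8 = 449.3 kN.
Design strength φR_n = 0.7 × 449.3 = 315 kN.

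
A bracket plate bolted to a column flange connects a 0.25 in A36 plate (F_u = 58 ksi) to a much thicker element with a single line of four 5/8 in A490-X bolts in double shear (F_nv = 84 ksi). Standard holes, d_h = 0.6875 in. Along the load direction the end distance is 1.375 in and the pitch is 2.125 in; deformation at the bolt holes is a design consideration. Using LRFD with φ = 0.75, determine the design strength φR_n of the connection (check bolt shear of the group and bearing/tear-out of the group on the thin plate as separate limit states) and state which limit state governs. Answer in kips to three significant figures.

Bolt shear: A_b = π·0.625²/4 = 0.3068 in²; R_n = 84 × 0.3068 × 4 × 2 = 206.2 kips → 0.75 × 206.2 = 155 kips.
Bearing (1.2 l_c t F_u ≤ 2.4 d t F_u): upper limit = 2.4·0.625·0.25·58 = 21.75 kips.
  Edge l_c = 1.375 − 0.6875/2 = 1.031 → r_n = 17.94 kips; interior l_c = 2.125 − 0.6875 = 1.438 → r_n = 21.75 kips.
  R_n,bearing = 1·17.94 + 3·21.75 = 83.19 kips → 0.75 × 83.19 = 62.4 kips.
Bearing governs: 62.4 kips.

62.4 kips (bearing governs)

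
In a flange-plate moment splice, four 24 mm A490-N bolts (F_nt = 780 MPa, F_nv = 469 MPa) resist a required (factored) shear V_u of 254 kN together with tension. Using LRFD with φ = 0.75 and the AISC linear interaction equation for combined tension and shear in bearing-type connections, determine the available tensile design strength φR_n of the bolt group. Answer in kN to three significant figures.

954 kN

A_b = π·24²/4 = 452.4 mm²; f_rv = 254 × 1000 / (4 × 452.4) = 140.4 MPa.
F'_nt = 1.3 F_nt − (F_nt / φF_nv) f_rv = 1.3·780 − (780/(0.75·469))·140.4 = 702.7 MPa, capped at F_nt → F'_nt = 702.7 MPa.
R_n = F'_nt · A_b · n = 702.7 × 452.4 × 4 / 1000 = 1272 kN.
Design strength φR_n = 0.75 × 1272 = 954 kN.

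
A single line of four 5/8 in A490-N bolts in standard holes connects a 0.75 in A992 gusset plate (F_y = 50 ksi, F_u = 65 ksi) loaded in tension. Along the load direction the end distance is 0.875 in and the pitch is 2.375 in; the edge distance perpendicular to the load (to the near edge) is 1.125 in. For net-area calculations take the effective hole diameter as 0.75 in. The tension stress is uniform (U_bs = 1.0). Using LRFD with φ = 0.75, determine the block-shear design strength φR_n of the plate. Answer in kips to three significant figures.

Shear plane L_v = 0.875 + 3·2.375 = 8 in; A_gv = 8 × 0.75 = 6 in².
A_nv = (8 − 3.5·0.75) × 0.75 = 4.031 in².
A_nt = (1.125 − 0.5·0.75) × 0.75 = 0.5625 in².
0.6 F_u A_nv = 157.2 kips; 0.6 F_y A_gv = 180 kips → shear rupture governs the shear term.
R_n = 157.2 + 1.0 × 65 × 0.5625 = 193.8 kips.
Design strength φR_n = 0.75 × 193.8 = 145 kips.

145 kips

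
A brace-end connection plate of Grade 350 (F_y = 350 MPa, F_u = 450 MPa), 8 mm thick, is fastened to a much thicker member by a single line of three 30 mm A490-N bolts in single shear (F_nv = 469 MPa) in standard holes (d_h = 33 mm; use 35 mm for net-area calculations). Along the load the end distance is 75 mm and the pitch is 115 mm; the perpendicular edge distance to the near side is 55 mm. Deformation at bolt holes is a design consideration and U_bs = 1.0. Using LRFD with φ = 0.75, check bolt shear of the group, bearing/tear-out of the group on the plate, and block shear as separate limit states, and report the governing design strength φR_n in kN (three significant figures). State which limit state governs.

454 kN (block shear governs)

Bolt shear: A_b = π·30²/4 = 706.9 mm²; R_n = 469 × 706.9 × 3 × 1 / 1000 = 994.5 kN → 0.75 × 994.5 = 746 kN.
Bearing: edge l_c = 58.5, r_n = 252.7 kN; interior l_c = 82, r_n = 259.2 kN; R_n = 252.7 + 2·259.2 = 771.1 kN → 578 kN.
Block shear: A_gv = 2440, A_nv = 1740, A_nt = 300 mm²; R_n = min(0.6F_uA_nv, 0.6F_yA_gv) + U_bs·F_u·A_nt = 604.8 kN → 454 kN.
Block shear governs: 454 kN.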